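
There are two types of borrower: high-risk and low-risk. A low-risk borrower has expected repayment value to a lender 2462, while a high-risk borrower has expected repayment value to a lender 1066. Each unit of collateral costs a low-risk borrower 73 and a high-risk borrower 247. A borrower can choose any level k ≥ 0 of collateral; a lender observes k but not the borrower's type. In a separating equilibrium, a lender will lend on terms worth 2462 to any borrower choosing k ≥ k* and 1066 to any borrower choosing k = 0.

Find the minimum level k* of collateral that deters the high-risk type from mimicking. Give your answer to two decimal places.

5.65

A high-risk borrower choosing k = 0 receives 1066.
Imitating at k* instead would pay 2462 at cost 247·k*, netting 2462 − 247·k*.
Indifference: 1066 = 2462 − 247·k*, so k* = (2462 − 1066) / 247 ≈ 5.65.
This is the high-risk type's binding incentive-compatibility constraint; any k ≥ 5.65 sustains separation on that side.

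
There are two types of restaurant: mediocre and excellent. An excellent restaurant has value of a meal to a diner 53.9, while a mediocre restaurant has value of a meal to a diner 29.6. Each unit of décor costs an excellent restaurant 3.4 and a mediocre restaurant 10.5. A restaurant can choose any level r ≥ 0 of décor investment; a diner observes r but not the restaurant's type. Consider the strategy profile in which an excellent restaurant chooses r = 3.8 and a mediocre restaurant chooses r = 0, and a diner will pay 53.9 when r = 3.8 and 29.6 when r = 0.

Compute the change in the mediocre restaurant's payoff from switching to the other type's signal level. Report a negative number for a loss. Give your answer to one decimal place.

Playing r = 0 the mediocre restaurant receives 29.6.
Deviating to r = 3.8 brings payment 53.9 at cost 10.5 × 3.8 = 39.9, netting 14.
Gain from deviating: 14 − 29.6 = -15.6.
The gain is negative, so the mediocre type's incentive-compatibility constraint is satisfied.

-15.6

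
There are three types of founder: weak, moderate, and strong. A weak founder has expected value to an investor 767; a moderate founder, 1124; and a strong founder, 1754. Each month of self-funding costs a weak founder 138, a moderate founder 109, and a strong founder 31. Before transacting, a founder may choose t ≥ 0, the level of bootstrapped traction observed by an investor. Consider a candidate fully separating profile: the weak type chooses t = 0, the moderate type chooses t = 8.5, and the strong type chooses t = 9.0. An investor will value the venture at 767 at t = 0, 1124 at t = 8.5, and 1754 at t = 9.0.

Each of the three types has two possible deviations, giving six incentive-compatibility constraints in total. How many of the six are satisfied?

4

Weak (own payoff 767): to t=8.5 gives 1124 − 138×8.5 = -49 → no gain ✓; to t=9.0 gives 1754 − 138×9.0 = 512 → no gain ✓.
Moderate (own payoff 1124 − 109×8.5 = 197.5): to t=0 gives 767 → profitable ✗; to t=9.0 gives 1754 − 109×9.0 = 773 → profitable ✗.
Strong (own payoff 1754 − 31×9.0 = 1475): to t=0 gives 767 → no gain ✓; to t=8.5 gives 1124 − 31×8.5 = 860.5 → no gain ✓.
4 of the 6 constraints hold; not an equilibrium.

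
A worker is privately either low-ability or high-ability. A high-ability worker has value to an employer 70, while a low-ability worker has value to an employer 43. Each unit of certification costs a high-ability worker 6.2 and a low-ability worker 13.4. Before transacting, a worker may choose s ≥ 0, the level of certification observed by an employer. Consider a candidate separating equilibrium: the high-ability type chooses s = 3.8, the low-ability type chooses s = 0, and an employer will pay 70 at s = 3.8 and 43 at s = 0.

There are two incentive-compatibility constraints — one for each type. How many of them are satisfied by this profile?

High-ability type: signal → 70 − 6.2 × 3.8 = 46.44; deviate to 0 → 43. IC holds (46.44 ≥ 43).
Low-ability type: stay at 0 → 43; mimic → 70 − 13.4 × 3.8 = 19.08. IC holds (43 ≥ 19.08).
2 of 2 constraints hold, so this is a separating equilibrium.

2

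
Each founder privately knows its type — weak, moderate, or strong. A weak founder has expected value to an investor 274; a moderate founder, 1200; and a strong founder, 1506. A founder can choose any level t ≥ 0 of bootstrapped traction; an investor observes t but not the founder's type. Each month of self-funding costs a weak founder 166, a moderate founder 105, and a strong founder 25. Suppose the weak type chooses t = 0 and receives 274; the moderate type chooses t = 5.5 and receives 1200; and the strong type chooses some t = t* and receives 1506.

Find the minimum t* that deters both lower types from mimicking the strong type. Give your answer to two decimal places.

Moderate type (on-path payoff 1200 − 105×5.5 = 622.5) won't mimic when 622.5 ≥ 1506 − 105·t*, i.e. t* ≥ 8.41.
Weak type (on-path payoff 274) won't mimic when 274 ≥ 1506 − 166·t*, i.e. t* ≥ 7.42.
Both must hold, so t* = max(7.42, 8.41) = 8.41. The moderate type's constraint binds.

8.41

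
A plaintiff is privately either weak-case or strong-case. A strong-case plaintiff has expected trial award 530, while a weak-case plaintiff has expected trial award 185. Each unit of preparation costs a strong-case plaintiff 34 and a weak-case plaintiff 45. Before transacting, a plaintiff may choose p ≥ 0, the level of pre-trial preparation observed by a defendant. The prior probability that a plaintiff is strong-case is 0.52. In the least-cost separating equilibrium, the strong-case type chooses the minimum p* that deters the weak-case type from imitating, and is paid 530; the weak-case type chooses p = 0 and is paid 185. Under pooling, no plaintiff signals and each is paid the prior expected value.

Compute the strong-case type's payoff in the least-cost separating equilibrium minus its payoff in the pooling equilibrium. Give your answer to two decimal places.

Least-cost separating signal: p* solves 185 = 530 − 45·p*, so p* = (530 − 185)/45 ≈ 7.6667.
Strong-case type's separating payoff: 530 − 34 × p* = 530 − 34 × (530 − 185)/45 = 530 − 11730/45 ≈ 269.3333.
Pooling payoff: 0.52 × 530 + 0.48 × 185 = 364.4.
Difference: 269.3333 − 364.4 = -95.0667, i.e. -95.07 to two decimal places.
The strong-case type would prefer the pooling outcome.

-95.07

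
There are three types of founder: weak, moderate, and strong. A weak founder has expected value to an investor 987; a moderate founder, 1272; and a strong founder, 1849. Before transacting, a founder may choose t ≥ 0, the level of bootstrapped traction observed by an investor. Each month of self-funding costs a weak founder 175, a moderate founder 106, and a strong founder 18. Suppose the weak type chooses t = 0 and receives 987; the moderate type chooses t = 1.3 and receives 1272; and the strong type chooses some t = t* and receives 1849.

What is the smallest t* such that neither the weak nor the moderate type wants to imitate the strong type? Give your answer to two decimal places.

6.74

Moderate type (on-path payoff 1272 − 106×1.3 = 1134.2) won't mimic when 1134.2 ≥ 1849 − 106·t*, i.e. t* ≥ 6.74.
Weak type (on-path payoff 987) won't mimic when 987 ≥ 1849 − 175·t*, i.e. t* ≥ 4.93.
Both must hold, so t* = max(4.93, 6.74) = 6.74. The moderate type's constraint binds.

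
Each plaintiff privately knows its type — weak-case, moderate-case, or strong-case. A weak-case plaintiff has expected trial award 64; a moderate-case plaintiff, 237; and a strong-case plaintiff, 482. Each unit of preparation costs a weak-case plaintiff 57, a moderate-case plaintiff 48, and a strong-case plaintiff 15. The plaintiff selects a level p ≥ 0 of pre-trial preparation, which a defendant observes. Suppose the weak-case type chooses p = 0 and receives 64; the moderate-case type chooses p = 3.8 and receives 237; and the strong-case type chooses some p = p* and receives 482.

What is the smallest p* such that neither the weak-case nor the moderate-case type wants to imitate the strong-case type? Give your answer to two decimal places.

Moderate-case type (on-path payoff 237 − 48×3.8 = 54.6) won't mimic when 54.6 ≥ 482 − 48·p*, i.e. p* ≥ 8.90.
Weak-case type (on-path payoff 64) won't mimic when 64 ≥ 482 − 57·p*, i.e. p* ≥ 7.33.
Both must hold, so p* = max(7.33, 8.90) = 8.90. The moderate-case type's constraint binds.

8.90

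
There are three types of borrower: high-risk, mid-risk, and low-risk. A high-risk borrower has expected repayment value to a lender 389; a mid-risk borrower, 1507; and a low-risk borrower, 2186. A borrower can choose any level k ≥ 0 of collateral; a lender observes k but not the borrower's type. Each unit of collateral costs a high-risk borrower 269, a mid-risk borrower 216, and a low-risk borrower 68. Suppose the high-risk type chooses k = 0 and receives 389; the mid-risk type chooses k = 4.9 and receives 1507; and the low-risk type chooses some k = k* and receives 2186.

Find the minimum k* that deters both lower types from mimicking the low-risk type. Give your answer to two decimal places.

8.04

Mid-risk type (on-path payoff 1507 − 216×4.9 = 448.6) won't mimic when 448.6 ≥ 2186 − 216·k*, i.e. k* ≥ 8.04.
High-risk type (on-path payoff 389) won't mimic when 389 ≥ 2186 − 269·k*, i.e. k* ≥ 6.68.
Both must hold, so k* = max(6.68, 8.04) = 8.04. The mid-risk type's constraint binds.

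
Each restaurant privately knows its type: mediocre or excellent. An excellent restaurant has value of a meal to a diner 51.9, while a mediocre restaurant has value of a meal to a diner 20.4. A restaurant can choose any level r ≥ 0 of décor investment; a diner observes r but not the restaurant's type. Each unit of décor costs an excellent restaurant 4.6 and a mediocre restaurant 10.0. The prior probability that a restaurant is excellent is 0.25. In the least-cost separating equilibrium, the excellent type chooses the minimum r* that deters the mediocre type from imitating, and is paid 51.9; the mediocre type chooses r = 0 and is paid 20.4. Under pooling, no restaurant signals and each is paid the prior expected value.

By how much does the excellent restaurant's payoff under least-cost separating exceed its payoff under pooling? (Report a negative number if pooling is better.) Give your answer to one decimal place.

Least-cost separating signal: r* solves 20.4 = 51.9 − 10.0·r*, so r* = (51.9 − 20.4)/10.0 = 3.15.
Excellent type's separating payoff: 51.9 − 4.6 × r* = 51.9 − 4.6 × (51.9 − 20.4)/10.0 = 51.9 − 144.9/10.0 = 37.41.
Pooling payoff: 0.25 × 51.9 + 0.75 × 20.4 = 28.275.
Difference: 37.41 − 28.275 = 9.135, i.e. 9.1 to one decimal place.
The excellent type prefers to separate.

9.1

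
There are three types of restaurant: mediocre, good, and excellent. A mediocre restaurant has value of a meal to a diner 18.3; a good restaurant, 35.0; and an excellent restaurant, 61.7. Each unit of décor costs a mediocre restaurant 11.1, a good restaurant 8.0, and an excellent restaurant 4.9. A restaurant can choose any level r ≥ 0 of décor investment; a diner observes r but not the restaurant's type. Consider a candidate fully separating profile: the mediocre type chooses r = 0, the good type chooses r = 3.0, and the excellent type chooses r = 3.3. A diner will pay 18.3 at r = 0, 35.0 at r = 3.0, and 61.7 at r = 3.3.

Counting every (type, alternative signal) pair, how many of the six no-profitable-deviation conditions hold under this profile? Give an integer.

Good (own payoff 35.0 − 8.0×3.0 = 11): to r=0 gives 18.3 → profitable ✗; to r=3.3 gives 61.7 − 8.0×3.3 = 35.3 → profitable ✗.
Excellent (own payoff 61.7 − 4.9×3.3 = 45.53): to r=0 gives 18.3 → no gain ✓; to r=3.0 gives 35.0 − 4.9×3.0 = 20.3 → no gain ✓.
Mediocre (own payoff 18.3): to r=3.0 gives 35.0 − 11.1×3.0 = 1.7 → no gain ✓; to r=3.3 gives 61.7 − 11.1×3.3 = 25.07 → profitable ✗.
3 of the 6 constraints hold; not an equilibrium.

3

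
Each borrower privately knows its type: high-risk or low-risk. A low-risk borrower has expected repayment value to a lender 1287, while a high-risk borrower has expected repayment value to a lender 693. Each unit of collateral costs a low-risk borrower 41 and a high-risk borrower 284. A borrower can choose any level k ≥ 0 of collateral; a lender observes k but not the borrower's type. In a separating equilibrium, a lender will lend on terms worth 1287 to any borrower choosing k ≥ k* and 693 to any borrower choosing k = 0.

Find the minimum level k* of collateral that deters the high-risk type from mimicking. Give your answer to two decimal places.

A high-risk borrower choosing k = 0 receives 693.
Imitating at k* instead would pay 1287 at cost 284·k*, netting 1287 − 284·k*.
Indifference: 693 = 1287 − 284·k*, so k* = (1287 − 693) / 284 ≈ 2.09.
This is the high-risk type's binding incentive-compatibility constraint; any k ≥ 2.09 sustains separation on that side.

2.09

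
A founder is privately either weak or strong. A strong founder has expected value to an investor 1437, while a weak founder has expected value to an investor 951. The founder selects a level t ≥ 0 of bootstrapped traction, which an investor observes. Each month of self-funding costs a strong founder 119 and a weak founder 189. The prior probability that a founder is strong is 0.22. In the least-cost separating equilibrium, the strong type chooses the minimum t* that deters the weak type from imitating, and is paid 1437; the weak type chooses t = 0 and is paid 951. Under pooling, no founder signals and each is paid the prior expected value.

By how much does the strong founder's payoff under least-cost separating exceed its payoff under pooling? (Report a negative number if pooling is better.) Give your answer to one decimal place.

73.1

Least-cost separating signal: t* solves 951 = 1437 − 189·t*, so t* = (1437 − 951)/189 ≈ 2.5714.
Strong type's separating payoff: 1437 − 119 × t* = 1437 − 119 × (1437 − 951)/189 = 1437 − 57834/189 = 1131.
Pooling payoff: 0.22 × 1437 + 0.78 × 951 = 1057.92.
Difference: 1131 − 1057.92 = 73.08, i.e. 73.1 to one decimal place.
The strong type prefers to separate.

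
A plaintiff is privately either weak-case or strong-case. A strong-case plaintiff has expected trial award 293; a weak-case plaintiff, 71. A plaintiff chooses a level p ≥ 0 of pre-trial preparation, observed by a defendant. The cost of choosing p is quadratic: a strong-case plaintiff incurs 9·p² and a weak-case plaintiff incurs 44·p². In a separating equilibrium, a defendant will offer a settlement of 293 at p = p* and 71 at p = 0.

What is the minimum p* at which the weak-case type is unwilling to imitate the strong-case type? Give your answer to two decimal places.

The weak-case type at p = 0 receives 71; imitating at p* yields 293 − 44·p*².
Indifference: 71 = 293 − 44·p*², so p*² = (293 − 71) / 44 ≈ 5.0455.
p* = √5.0455 ≈ 2.25.

2.25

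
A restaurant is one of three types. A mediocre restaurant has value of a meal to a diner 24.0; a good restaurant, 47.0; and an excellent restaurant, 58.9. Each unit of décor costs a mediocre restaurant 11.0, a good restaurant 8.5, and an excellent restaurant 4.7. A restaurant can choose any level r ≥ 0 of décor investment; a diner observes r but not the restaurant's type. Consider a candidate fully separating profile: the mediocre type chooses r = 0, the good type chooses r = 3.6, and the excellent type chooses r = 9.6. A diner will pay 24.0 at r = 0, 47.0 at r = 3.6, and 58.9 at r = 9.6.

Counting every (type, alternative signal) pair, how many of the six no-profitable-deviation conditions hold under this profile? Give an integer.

3

Excellent (own payoff 58.9 − 4.7×9.6 = 13.78): to r=0 gives 24.0 → profitable ✗; to r=3.6 gives 47.0 − 4.7×3.6 = 30.08 → profitable ✗.
Good (own payoff 47.0 − 8.5×3.6 = 16.4): to r=0 gives 24.0 → profitable ✗; to r=9.6 gives 58.9 − 8.5×9.6 = -22.7 → no gain ✓.
Mediocre (own payoff 24.0): to r=3.6 gives 47.0 − 11.0×3.6 = 7.4 → no gain ✓; to r=9.6 gives 58.9 − 11.0×9.6 = -46.7 → no gain ✓.
3 of the 6 constraints hold; not an equilibrium.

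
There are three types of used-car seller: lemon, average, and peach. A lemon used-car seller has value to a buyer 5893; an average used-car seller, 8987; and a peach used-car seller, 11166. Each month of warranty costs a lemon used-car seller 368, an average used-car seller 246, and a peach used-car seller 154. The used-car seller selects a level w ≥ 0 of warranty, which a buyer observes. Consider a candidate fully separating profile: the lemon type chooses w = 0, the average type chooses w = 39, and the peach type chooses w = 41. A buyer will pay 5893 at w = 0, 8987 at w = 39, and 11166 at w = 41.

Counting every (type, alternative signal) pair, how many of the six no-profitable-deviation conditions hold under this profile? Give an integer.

Average (own payoff 8987 − 246×39 = -607): to w=0 gives 5893 → profitable ✗; to w=41 gives 11166 − 246×41 = 1080 → profitable ✗.
Lemon (own payoff 5893): to w=39 gives 8987 − 368×39 = -5365 → no gain ✓; to w=41 gives 11166 − 368×41 = -3922 → no gain ✓.
Peach (own payoff 11166 − 154×41 = 4852): to w=0 gives 5893 → profitable ✗; to w=39 gives 8987 − 154×39 = 2981 → no gain ✓.
3 of the 6 constraints hold; not an equilibrium.

3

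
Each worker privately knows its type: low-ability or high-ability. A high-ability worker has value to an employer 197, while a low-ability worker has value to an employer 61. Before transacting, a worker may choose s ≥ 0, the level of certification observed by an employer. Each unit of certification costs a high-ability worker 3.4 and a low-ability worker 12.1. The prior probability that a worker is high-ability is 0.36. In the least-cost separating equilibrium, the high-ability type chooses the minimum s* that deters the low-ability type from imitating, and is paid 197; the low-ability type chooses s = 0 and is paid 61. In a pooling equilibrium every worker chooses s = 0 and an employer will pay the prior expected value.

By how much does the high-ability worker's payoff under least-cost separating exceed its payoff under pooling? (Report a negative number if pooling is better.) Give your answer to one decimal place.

Least-cost separating signal: s* solves 61 = 197 − 12.1·s*, so s* = (197 − 61)/12.1 ≈ 11.2397.
High-ability type's separating payoff: 197 − 3.4 × s* = 197 − 3.4 × (197 − 61)/12.1 = 197 − 462.4/12.1 ≈ 158.785.
Pooling payoff: 0.36 × 197 + 0.64 × 61 = 109.96.
Difference: 158.785 − 109.96 = 48.825, i.e. 48.8 to one decimal place.
The high-ability type prefers to separate.

48.8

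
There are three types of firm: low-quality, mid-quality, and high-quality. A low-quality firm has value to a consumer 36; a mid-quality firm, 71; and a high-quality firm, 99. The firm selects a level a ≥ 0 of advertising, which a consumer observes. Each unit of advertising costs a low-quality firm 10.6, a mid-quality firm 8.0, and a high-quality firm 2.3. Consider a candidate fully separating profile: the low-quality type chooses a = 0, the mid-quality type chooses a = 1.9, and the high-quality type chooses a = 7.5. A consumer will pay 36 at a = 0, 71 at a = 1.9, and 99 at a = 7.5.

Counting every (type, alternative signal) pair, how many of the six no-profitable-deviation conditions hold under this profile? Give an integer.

High-quality (own payoff 99 − 2.3×7.5 = 81.75): to a=0 gives 36 → no gain ✓; to a=1.9 gives 71 − 2.3×1.9 = 66.63 → no gain ✓.
Mid-quality (own payoff 71 − 8.0×1.9 = 55.8): to a=0 gives 36 → no gain ✓; to a=7.5 gives 99 − 8.0×7.5 = 39 → no gain ✓.
Low-quality (own payoff 36): to a=1.9 gives 71 − 10.6×1.9 = 50.86 → profitable ✗; to a=7.5 gives 99 − 10.6×7.5 = 19.5 → no gain ✓.
5 of the 6 constraints hold; not an equilibrium.

5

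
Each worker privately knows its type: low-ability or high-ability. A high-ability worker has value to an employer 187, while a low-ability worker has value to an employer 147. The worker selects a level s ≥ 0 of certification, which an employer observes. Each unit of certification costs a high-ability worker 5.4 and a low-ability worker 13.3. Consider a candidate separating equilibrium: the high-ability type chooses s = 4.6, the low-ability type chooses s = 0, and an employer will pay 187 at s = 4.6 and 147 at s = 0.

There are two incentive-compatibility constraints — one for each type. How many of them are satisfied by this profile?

2

Low-ability type: stay at 0 → 147; mimic → 187 − 13.3 × 4.6 = 125.82. IC holds (147 ≥ 125.82).
High-ability type: signal → 187 − 5.4 × 4.6 = 162.16; deviate to 0 → 147. IC holds (162.16 ≥ 147).
2 of 2 constraints hold, so this is a separating equilibrium.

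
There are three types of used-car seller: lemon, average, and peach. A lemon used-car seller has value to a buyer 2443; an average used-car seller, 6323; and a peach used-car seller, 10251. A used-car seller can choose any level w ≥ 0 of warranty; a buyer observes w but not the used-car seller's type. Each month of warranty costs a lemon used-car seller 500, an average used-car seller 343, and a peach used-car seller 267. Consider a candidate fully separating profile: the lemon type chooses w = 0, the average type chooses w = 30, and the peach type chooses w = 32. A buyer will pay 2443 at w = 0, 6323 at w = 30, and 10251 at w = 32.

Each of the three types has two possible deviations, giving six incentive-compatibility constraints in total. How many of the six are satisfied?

3

Lemon (own payoff 2443): to w=30 gives 6323 − 500×30 = -8677 → no gain ✓; to w=32 gives 10251 − 500×32 = -5749 → no gain ✓.
Average (own payoff 6323 − 343×30 = -3967): to w=0 gives 2443 → profitable ✗; to w=32 gives 10251 − 343×32 = -725 → profitable ✗.
Peach (own payoff 10251 − 267×32 = 1707): to w=0 gives 2443 → profitable ✗; to w=30 gives 6323 − 267×30 = -1687 → no gain ✓.
3 of the 6 constraints hold; not an equilibrium.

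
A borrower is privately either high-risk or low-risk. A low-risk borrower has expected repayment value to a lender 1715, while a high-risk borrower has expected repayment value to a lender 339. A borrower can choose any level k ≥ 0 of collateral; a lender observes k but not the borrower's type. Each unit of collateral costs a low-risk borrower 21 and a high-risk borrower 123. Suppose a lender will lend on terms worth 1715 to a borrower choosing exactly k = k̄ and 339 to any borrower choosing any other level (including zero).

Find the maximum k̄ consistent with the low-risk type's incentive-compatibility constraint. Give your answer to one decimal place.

65.5

Choosing k̄ yields the low-risk type 1715 − 21·k̄; choosing zero yields 339.
The low-risk type is indifferent at 1715 − 21·k̄ = 339, i.e. k̄ = (1715 − 339) / 21 ≈ 65.5.
For any k̄ above 65.5 the low-risk type would rather pool at zero, so separation collapses.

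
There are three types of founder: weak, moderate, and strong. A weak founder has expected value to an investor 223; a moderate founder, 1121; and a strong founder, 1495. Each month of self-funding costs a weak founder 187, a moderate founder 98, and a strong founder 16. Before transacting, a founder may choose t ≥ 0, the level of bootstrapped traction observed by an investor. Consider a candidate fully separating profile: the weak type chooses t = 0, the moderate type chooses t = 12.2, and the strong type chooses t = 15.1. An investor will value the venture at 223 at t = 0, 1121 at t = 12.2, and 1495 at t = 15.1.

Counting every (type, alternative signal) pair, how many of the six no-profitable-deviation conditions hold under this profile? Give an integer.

4

Weak (own payoff 223): to t=12.2 gives 1121 − 187×12.2 = -1160.4 → no gain ✓; to t=15.1 gives 1495 − 187×15.1 = -1328.7 → no gain ✓.
Moderate (own payoff 1121 − 98×12.2 = -74.6): to t=0 gives 223 → profitable ✗; to t=15.1 gives 1495 − 98×15.1 = 15.2 → profitable ✗.
Strong (own payoff 1495 − 16×15.1 = 1253.4): to t=0 gives 223 → no gain ✓; to t=12.2 gives 1121 − 16×12.2 = 925.8 → no gain ✓.
4 of the 6 constraints hold; not an equilibrium.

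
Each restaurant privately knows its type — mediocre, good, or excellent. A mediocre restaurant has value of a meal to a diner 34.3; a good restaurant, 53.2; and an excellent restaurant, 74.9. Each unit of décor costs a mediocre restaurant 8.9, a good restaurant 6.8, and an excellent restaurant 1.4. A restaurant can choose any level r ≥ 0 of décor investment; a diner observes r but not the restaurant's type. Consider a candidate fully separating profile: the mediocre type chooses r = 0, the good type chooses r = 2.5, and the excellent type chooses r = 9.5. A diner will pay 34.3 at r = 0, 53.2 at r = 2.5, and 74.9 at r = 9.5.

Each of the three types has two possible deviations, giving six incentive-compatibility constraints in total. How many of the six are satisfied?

Mediocre (own payoff 34.3): to r=2.5 gives 53.2 − 8.9×2.5 = 30.95 → no gain ✓; to r=9.5 gives 74.9 − 8.9×9.5 = -9.65 → no gain ✓.
Good (own payoff 53.2 − 6.8×2.5 = 36.2): to r=0 gives 34.3 → no gain ✓; to r=9.5 gives 74.9 − 6.8×9.5 = 10.3 → no gain ✓.
Excellent (own payoff 74.9 − 1.4×9.5 = 61.6): to r=0 gives 34.3 → no gain ✓; to r=2.5 gives 53.2 − 1.4×2.5 = 49.7 → no gain ✓.
6 of the 6 constraints hold; this profile is a separating equilibrium.

6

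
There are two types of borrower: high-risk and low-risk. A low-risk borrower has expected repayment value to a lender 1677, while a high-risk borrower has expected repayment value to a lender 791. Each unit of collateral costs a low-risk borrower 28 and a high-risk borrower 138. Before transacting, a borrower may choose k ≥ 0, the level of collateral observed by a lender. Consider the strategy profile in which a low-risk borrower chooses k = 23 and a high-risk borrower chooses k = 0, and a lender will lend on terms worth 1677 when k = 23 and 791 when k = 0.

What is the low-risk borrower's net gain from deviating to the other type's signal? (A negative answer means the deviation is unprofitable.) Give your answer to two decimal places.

-242.00

Playing k = 23 the low-risk borrower receives 1677 − 28 × 23 = 1033.
Deviating to k = 0 yields 791 instead.
Gain from deviating: 791 − 1033 = -242.00.
The gain is negative, so the low-risk type's incentive-compatibility constraint is satisfied.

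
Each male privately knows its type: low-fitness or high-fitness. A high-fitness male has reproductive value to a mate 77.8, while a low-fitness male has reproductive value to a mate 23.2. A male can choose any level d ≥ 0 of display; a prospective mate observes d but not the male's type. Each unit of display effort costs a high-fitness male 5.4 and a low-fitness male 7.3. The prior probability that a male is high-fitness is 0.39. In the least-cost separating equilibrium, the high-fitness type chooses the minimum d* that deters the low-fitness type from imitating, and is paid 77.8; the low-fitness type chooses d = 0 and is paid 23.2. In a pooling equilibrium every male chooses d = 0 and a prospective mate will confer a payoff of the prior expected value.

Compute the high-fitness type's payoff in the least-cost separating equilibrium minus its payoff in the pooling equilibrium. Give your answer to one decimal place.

-7.1

Least-cost separating signal: d* solves 23.2 = 77.8 − 7.3·d*, so d* = (77.8 − 23.2)/7.3 ≈ 7.4795.
High-fitness type's separating payoff: 77.8 − 5.4 × d* = 77.8 − 5.4 × (77.8 − 23.2)/7.3 = 77.8 − 294.84/7.3 ≈ 37.411.
Pooling payoff: 0.39 × 77.8 + 0.61 × 23.2 = 44.494.
Difference: 37.411 − 44.494 = -7.083, i.e. -7.1 to one decimal place.
The high-fitness type would prefer the pooling outcome.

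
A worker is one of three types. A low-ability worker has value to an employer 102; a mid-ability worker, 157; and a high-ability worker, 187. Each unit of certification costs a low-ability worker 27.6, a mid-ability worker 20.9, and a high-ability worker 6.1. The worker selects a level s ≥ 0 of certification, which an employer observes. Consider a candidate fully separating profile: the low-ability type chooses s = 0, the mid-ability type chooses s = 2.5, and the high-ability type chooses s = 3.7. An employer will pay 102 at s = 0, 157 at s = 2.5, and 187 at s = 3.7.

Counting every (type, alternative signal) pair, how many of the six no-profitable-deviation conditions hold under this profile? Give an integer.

5

Mid-ability (own payoff 157 − 20.9×2.5 = 104.75): to s=0 gives 102 → no gain ✓; to s=3.7 gives 187 − 20.9×3.7 = 109.67 → profitable ✗.
High-ability (own payoff 187 − 6.1×3.7 = 164.43): to s=0 gives 102 → no gain ✓; to s=2.5 gives 157 − 6.1×2.5 = 141.75 → no gain ✓.
Low-ability (own payoff 102): to s=2.5 gives 157 − 27.6×2.5 = 88 → no gain ✓; to s=3.7 gives 187 − 27.6×3.7 = 84.88 → no gain ✓.
5 of the 6 constraints hold; not an equilibrium.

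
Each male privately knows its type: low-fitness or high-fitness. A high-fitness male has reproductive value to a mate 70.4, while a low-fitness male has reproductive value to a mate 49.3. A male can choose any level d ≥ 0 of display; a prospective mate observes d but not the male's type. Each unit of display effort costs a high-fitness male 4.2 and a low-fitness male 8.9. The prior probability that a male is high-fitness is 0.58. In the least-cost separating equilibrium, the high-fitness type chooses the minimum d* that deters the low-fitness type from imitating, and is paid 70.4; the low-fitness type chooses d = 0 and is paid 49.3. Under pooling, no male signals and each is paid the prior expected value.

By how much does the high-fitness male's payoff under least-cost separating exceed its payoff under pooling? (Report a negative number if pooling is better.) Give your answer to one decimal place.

Least-cost separating signal: d* solves 49.3 = 70.4 − 8.9·d*, so d* = (70.4 − 49.3)/8.9 ≈ 2.3708.
High-fitness type's separating payoff: 70.4 − 4.2 × d* = 70.4 − 4.2 × (70.4 − 49.3)/8.9 = 70.4 − 88.62/8.9 ≈ 60.443.
Pooling payoff: 0.58 × 70.4 + 0.42 × 49.3 = 61.538.
Difference: 60.443 − 61.538 = -1.095, i.e. -1.1 to one decimal place.
The high-fitness type would prefer the pooling outcome.

-1.1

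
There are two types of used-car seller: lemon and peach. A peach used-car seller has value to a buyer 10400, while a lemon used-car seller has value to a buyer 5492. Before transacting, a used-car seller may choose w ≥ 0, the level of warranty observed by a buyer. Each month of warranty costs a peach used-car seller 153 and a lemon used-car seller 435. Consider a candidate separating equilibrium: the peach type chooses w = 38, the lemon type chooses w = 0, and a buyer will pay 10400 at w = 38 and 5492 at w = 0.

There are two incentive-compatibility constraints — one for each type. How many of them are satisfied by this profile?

Lemon type: stay at 0 → 5492; mimic → 10400 − 435 × 38 = -6130. IC holds (5492 ≥ -6130).
Peach type: signal → 10400 − 153 × 38 = 4586; deviate to 0 → 5492. IC fails (4586 < 5492).
1 of 2 constraints hold, so this profile is not an equilibrium.

1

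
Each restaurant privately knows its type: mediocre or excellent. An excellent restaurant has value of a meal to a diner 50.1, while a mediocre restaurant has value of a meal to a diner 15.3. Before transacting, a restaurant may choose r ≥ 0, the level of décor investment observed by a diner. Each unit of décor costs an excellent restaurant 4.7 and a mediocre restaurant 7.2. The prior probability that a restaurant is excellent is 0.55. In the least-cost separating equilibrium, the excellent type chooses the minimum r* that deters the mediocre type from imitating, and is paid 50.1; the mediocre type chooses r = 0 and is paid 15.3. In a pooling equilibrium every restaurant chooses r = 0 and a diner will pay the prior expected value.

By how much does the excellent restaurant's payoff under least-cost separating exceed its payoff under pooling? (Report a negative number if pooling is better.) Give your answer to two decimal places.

Least-cost separating signal: r* solves 15.3 = 50.1 − 7.2·r*, so r* = (50.1 − 15.3)/7.2 ≈ 4.8333.
Excellent type's separating payoff: 50.1 − 4.7 × r* = 50.1 − 4.7 × (50.1 − 15.3)/7.2 = 50.1 − 163.56/7.2 ≈ 27.3833.
Pooling payoff: 0.55 × 50.1 + 0.45 × 15.3 = 34.44.
Difference: 27.3833 − 34.44 = -7.0567, i.e. -7.06 to two decimal places.
The excellent type would prefer the pooling outcome.

-7.06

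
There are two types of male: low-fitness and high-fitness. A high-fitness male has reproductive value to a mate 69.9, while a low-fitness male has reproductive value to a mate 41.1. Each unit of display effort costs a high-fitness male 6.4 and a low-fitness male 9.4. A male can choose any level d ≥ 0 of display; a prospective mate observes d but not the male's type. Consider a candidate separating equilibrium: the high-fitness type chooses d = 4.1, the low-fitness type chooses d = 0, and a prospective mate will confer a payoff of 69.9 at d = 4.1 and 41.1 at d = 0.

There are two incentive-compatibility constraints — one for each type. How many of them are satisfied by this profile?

High-fitness type: signal → 69.9 − 6.4 × 4.1 = 43.66; deviate to 0 → 41.1. IC holds (43.66 ≥ 41.1).
Low-fitness type: stay at 0 → 41.1; mimic → 69.9 − 9.4 × 4.1 = 31.36. IC holds (41.1 ≥ 31.36).
2 of 2 constraints hold, so this is a separating equilibrium.

2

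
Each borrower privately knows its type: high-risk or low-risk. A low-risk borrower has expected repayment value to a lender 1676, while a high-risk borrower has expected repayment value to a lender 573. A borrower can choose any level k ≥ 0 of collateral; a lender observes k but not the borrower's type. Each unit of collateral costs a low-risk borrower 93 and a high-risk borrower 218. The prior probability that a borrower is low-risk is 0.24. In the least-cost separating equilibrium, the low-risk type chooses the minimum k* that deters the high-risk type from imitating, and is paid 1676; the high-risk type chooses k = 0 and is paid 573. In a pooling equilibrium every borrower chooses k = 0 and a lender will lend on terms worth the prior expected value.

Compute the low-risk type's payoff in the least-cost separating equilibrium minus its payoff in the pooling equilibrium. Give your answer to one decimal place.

367.7

Least-cost separating signal: k* solves 573 = 1676 − 218·k*, so k* = (1676 − 573)/218 ≈ 5.0596.
Low-risk type's separating payoff: 1676 − 93 × k* = 1676 − 93 × (1676 − 573)/218 = 1676 − 102579/218 ≈ 1205.454.
Pooling payoff: 0.24 × 1676 + 0.76 × 573 = 837.72.
Difference: 1205.454 − 837.72 = 367.734, i.e. 367.7 to one decimal place.
The low-risk type prefers to separate.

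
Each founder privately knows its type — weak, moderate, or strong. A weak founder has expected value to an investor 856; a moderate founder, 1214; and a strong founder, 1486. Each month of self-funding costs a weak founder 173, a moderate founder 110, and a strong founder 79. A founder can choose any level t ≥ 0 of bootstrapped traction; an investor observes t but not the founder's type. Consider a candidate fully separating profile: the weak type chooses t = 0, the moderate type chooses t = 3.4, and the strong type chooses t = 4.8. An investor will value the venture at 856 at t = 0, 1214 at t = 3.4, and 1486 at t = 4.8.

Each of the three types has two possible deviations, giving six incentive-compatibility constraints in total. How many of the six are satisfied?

Moderate (own payoff 1214 − 110×3.4 = 840): to t=0 gives 856 → profitable ✗; to t=4.8 gives 1486 − 110×4.8 = 958 → profitable ✗.
Weak (own payoff 856): to t=3.4 gives 1214 − 173×3.4 = 625.8 → no gain ✓; to t=4.8 gives 1486 − 173×4.8 = 655.6 → no gain ✓.
Strong (own payoff 1486 − 79×4.8 = 1106.8): to t=0 gives 856 → no gain ✓; to t=3.4 gives 1214 − 79×3.4 = 945.4 → no gain ✓.
4 of the 6 constraints hold; not an equilibrium.

4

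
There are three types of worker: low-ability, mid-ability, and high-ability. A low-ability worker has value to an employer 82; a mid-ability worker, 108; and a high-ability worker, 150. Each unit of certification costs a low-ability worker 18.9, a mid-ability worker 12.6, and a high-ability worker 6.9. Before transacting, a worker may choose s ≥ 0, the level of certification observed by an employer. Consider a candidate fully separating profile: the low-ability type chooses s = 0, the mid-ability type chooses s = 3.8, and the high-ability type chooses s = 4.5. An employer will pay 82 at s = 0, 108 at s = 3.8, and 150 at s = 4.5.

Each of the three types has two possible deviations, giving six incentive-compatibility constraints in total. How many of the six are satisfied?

4

High-ability (own payoff 150 − 6.9×4.5 = 118.95): to s=0 gives 82 → no gain ✓; to s=3.8 gives 108 − 6.9×3.8 = 81.78 → no gain ✓.
Low-ability (own payoff 82): to s=3.8 gives 108 − 18.9×3.8 = 36.18 → no gain ✓; to s=4.5 gives 150 − 18.9×4.5 = 64.95 → no gain ✓.
Mid-ability (own payoff 108 − 12.6×3.8 = 60.12): to s=0 gives 82 → profitable ✗; to s=4.5 gives 150 − 12.6×4.5 = 93.3 → profitable ✗.
4 of the 6 constraints hold; not an equilibrium.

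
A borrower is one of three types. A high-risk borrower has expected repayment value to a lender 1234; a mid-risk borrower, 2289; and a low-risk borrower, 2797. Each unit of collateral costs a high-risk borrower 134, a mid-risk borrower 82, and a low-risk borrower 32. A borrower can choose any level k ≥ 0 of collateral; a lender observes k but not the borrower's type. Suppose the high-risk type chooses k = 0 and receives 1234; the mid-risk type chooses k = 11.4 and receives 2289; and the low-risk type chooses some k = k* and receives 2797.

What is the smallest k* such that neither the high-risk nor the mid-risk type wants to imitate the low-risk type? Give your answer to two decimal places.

17.60

High-risk type (on-path payoff 1234) won't mimic when 1234 ≥ 2797 − 134·k*, i.e. k* ≥ 11.66.
Mid-risk type (on-path payoff 2289 − 82×11.4 = 1354.2) won't mimic when 1354.2 ≥ 2797 − 82·k*, i.e. k* ≥ 17.60.
Both must hold, so k* = max(11.66, 17.60) = 17.60. The mid-risk type's constraint binds.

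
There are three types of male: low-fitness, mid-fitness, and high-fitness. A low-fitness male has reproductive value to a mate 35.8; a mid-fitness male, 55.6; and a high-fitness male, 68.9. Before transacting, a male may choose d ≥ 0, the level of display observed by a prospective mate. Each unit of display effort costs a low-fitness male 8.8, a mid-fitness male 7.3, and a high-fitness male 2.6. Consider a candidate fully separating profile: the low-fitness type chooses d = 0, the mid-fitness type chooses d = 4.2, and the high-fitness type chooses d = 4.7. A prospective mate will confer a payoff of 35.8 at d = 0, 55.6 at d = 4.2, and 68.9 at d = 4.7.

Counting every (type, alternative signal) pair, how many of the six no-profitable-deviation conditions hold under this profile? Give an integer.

4

Mid-fitness (own payoff 55.6 − 7.3×4.2 = 24.94): to d=0 gives 35.8 → profitable ✗; to d=4.7 gives 68.9 − 7.3×4.7 = 34.59 → profitable ✗.
High-fitness (own payoff 68.9 − 2.6×4.7 = 56.68): to d=0 gives 35.8 → no gain ✓; to d=4.2 gives 55.6 − 2.6×4.2 = 44.68 → no gain ✓.
Low-fitness (own payoff 35.8): to d=4.2 gives 55.6 − 8.8×4.2 = 18.64 → no gain ✓; to d=4.7 gives 68.9 − 8.8×4.7 = 27.54 → no gain ✓.
4 of the 6 constraints hold; not an equilibrium.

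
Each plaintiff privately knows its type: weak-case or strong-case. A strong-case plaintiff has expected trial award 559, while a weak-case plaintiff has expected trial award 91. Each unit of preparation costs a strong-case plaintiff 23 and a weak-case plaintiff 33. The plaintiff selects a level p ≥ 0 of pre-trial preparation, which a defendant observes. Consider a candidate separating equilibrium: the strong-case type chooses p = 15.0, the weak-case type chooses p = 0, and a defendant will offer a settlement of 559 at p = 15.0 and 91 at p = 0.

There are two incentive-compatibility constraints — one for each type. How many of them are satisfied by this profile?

Strong-case type: signal → 559 − 23 × 15.0 = 214; deviate to 0 → 91. IC holds (214 ≥ 91).
Weak-case type: stay at 0 → 91; mimic → 559 − 33 × 15.0 = 64. IC holds (91 ≥ 64).
2 of 2 constraints hold, so this is a separating equilibrium.

2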